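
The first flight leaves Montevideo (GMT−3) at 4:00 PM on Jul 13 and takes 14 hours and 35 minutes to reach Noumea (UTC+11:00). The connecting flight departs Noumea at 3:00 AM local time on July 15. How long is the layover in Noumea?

Convert departure to UTC: 4:00 PM + 3:00 = 7:00 PM UTC on Jul 13.
Add 14 hours 35 minutes flight time → 9:35 AM UTC (Jul 14).
Noumea is UTC+11:00, so local arrival = 9:35 AM + 11:00 = 8:35 PM on Jul 14.
Layover = 3:00 AM − 8:35 PM (+1 day) = 6 hours 25 minutes.

6 hours 25 minutes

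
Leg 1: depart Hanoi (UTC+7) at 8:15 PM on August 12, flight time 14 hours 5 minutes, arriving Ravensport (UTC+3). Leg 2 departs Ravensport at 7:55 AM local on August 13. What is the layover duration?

1 hour 35 minutes

Convert departure to UTC: 8:15 PM − 7:00 = 1:15 PM UTC on Aug 12.
Add 14 hours and 5 minutes flight time → 3:20 AM UTC (Aug 13).
Ravensport is UTC+3:00, so local arrival = 3:20 AM + 3:00 = 6:20 AM on Aug 13.
Layover = 7:55 AM − 6:20 AM = 1 hour 35 minutes.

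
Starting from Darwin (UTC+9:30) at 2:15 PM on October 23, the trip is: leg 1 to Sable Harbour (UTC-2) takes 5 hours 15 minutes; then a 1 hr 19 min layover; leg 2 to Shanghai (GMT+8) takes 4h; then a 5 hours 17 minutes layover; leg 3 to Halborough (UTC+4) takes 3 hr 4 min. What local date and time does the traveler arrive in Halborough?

3:40 AM on October 24

Convert departure to UTC: 2:15 PM − 9:30 = 4:45 AM UTC on Oct 23.
Add 5 hours 15 minutes leg 1 → 10:00 AM UTC.
Add 1 hour and 19 minutes layover in Sable Harbour → 11:19 AM UTC.
Add 4 hours leg 2 → 3:19 PM UTC.
Add 5 hours 17 minutes layover in Shanghai → 8:36 PM UTC.
Add 3 hours 4 minutes leg 3 → 11:40 PM UTC.
Halborough is UTC+4:00, so local arrival = 11:40 PM + 4:00 = 3:40 AM on Oct 24.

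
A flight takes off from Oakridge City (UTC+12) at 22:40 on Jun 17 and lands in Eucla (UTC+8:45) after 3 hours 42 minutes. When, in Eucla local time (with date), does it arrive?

23:07 on Jun 17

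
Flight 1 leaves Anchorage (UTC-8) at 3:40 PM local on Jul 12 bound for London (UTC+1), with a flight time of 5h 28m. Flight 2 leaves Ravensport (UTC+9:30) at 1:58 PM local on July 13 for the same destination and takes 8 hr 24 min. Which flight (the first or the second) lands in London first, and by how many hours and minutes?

Flight 1 in UTC: 3:40 PM + 8:00 = 11:40 PM on Jul 12.
+5 hours and 28 minutes → arrive 5:08 AM UTC on Jul 13.
Flight 2 in UTC: 1:58 PM − 9:30 = 4:28 AM on Jul 13.
+8 hours 24 minutes → arrive 12:52 PM UTC on Jul 13.
Flight 1 lands earlier by 7 hours 44 minutes.

the first, by 7 hours 44 minutes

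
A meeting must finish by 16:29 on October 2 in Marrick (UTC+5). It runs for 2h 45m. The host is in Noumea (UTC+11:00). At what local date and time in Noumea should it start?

19:44 on October 2

Target end time in UTC: 16:29 − 5:00 = 11:29 on Oct 2.
Subtract 2 hours and 45 minutes → start 08:44 UTC on Oct 2.
Noumea is UTC+11:00: 08:44 + 11:00 = 19:44 on Oct 2.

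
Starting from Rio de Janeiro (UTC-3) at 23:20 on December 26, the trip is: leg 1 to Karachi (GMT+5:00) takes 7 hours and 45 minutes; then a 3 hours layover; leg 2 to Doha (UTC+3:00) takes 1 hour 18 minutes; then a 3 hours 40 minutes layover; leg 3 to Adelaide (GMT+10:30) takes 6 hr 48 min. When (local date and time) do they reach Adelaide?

11:21 on Dec 28

Convert departure to UTC: 23:20 + 3:00 = 02:20 UTC on Dec 27.
Add 7 hours 45 minutes leg 1 → 10:05 UTC.
Add 3 hours layover in Karachi → 13:05 UTC.
Add 1 hour and 18 minutes leg 2 → 14:23 UTC.
Add 3 hours and 40 minutes layover in Doha → 18:03 UTC.
Add 6 hours 48 minutes leg 3 → 00:51 UTC (Dec 28).
Adelaide is UTC+10:30, so local arrival = 00:51 + 10:30 = 11:21 on Dec 28.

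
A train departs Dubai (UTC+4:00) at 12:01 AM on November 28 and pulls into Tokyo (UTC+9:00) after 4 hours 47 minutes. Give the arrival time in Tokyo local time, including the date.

Tokyo is 5:00 ahead of Dubai.
After 4 hours 47 minutes it is 4:48 AM in Dubai.
Shift by the zone difference: 4:48 AM + 5:00 = 9:48 AM on Nov 28 in Tokyo.

9:48 AM on November 28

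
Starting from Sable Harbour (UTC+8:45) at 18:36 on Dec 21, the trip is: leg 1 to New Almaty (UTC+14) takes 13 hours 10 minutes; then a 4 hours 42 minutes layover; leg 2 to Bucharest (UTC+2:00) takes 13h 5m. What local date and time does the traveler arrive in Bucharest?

18:48 on Dec 22

Convert departure to UTC: 18:36 − 8:45 = 09:51 UTC on Dec 21.
Add 13 hours 10 minutes leg 1 → 23:01 UTC.
Add 4 hours and 42 minutes layover in New Almaty → 03:43 UTC (Dec 22).
Add 13 hours 5 minutes leg 2 → 16:48 UTC.
Bucharest is UTC+2:00, so local arrival = 16:48 + 2:00 = 18:48 on Dec 22.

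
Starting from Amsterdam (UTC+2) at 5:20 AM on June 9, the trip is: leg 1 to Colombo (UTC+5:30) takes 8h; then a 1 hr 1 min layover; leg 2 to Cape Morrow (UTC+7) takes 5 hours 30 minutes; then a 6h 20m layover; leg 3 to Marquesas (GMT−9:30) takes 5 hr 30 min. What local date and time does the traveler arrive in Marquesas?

8:11 PM on Jun 9

Convert departure to UTC: 5:20 AM − 2:00 = 3:20 AM UTC on Jun 9.
Add 8 hours leg 1 → 11:20 AM UTC.
Add 1 hour 1 minute layover in Colombo → 12:21 PM UTC.
Add 5 hours and 30 minutes leg 2 → 5:51 PM UTC.
Add 6 hours and 20 minutes layover in Cape Morrow → 12:11 AM UTC (Jun 10).
Add 5 hours and 30 minutes leg 3 → 5:41 AM UTC.
Marquesas is UTC−9:30, so local arrival = 5:41 AM − 9:30 = 8:11 PM on Jun 9.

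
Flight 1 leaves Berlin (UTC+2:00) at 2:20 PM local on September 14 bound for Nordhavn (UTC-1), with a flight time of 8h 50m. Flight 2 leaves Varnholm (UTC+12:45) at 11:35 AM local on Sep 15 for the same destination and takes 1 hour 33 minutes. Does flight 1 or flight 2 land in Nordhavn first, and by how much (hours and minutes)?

the first, by 3 hours 13 minutes

Flight 1 in UTC: 2:20 PM − 2:00 = 12:20 PM on Sep 14.
+8 hours and 50 minutes → arrive 9:10 PM UTC on Sep 14.
Flight 2 in UTC: 11:35 AM − 12:45 = 10:50 PM on Sep 14.
+1 hour 33 minutes → arrive 12:23 AM UTC on Sep 15.
Flight 1 lands earlier by 3 hours 13 minutes.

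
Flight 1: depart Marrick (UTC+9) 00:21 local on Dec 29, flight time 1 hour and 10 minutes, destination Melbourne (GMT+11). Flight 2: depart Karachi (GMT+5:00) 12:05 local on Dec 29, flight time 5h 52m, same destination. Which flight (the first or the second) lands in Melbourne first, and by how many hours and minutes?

Flight 1 in UTC: 00:21 − 9:00 = 15:21 on Dec 28.
+1 hour 10 minutes → arrive 16:31 UTC on Dec 28.
Flight 2 in UTC: 12:05 − 5:00 = 07:05 on Dec 29.
+5 hours and 52 minutes → arrive 12:57 UTC on Dec 29.
Flight 1 lands earlier by 20 hours 26 minutes.

the first, by 20 hours 26 minutes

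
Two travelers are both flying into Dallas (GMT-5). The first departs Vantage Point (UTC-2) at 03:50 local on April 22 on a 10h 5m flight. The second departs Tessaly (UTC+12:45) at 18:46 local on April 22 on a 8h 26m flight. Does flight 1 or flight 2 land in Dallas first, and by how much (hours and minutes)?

Flight 1 in UTC: 03:50 + 2:00 = 05:50 on Apr 22.
+10 hours and 5 minutes → arrive 15:55 UTC on Apr 22.
Flight 2 in UTC: 18:46 − 12:45 = 06:01 on Apr 22.
+8 hours 26 minutes → arrive 14:27 UTC on Apr 22.
Flight 2 lands earlier by 1 hour 28 minutes.

the second, by 1 hour 28 minutes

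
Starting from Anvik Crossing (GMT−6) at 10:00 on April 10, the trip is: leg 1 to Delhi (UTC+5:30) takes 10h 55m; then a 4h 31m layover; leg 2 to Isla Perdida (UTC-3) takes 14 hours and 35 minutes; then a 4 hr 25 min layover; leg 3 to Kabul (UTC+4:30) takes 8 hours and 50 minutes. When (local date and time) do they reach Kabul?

Convert departure to UTC: 10:00 + 6:00 = 16:00 UTC on Apr 10.
Add 10 hours and 55 minutes leg 1 → 02:55 UTC (Apr 11).
Add 4 hours 31 minutes layover in Delhi → 07:26 UTC.
Add 14 hours and 35 minutes leg 2 → 22:01 UTC.
Add 4 hours and 25 minutes layover in Isla Perdida → 02:26 UTC (Apr 12).
Add 8 hours and 50 minutes leg 3 → 11:16 UTC.
Kabul is UTC+4:30, so local arrival = 11:16 + 4:30 = 15:46 on Apr 12.

15:46 on April 12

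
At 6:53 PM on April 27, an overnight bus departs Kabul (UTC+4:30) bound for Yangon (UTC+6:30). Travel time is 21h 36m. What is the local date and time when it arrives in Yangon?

6:29 PM on April 28

Yangon is 2:00 ahead of Kabul.
After 21 hours 36 minutes it is 4:29 PM (Apr 28) in Kabul.
Shift by the zone difference: 4:29 PM + 2:00 = 6:29 PM on Apr 28 in Yangon.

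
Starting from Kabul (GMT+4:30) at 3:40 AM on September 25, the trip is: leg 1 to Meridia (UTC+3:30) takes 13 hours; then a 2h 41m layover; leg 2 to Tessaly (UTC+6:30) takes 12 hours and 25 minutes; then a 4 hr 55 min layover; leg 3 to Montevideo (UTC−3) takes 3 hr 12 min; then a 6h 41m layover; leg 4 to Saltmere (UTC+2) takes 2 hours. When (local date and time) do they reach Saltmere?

Convert departure to UTC: 3:40 AM − 4:30 = 11:10 PM UTC on Sep 24.
Add 13 hours leg 1 → 12:10 PM UTC (Sep 25).
Add 2 hours and 41 minutes layover in Meridia → 2:51 PM UTC.
Add 12 hours 25 minutes leg 2 → 3:16 AM UTC (Sep 26).
Add 4 hours and 55 minutes layover in Tessaly → 8:11 AM UTC.
Add 3 hours and 12 minutes leg 3 → 11:23 AM UTC.
Add 6 hours 41 minutes layover in Montevideo → 6:04 PM UTC.
Add 2 hours leg 4 → 8:04 PM UTC.
Saltmere is UTC+2:00, so local arrival = 8:04 PM + 2:00 = 10:04 PM on Sep 26.

10:04 PM on September 26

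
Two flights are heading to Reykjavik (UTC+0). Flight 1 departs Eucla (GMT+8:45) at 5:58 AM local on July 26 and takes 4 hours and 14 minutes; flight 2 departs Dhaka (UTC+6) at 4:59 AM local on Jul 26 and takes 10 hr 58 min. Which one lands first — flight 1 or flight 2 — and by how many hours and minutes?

Flight 1 in UTC: 5:58 AM − 8:45 = 9:13 PM on Jul 25.
+4 hours and 14 minutes → arrive 1:27 AM UTC on Jul 26.
Flight 2 in UTC: 4:59 AM − 6:00 = 10:59 PM on Jul 25.
+10 hours and 58 minutes → arrive 9:57 AM UTC on Jul 26.
Flight 1 lands earlier by 8 hours 30 minutes.

the first, by 8 hours 30 minutes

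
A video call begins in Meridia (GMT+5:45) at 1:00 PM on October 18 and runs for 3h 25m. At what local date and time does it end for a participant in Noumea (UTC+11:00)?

9:40 PM on Oct 18

Noumea is 5:15 ahead of Meridia.
After 3 hours 25 minutes it is 4:25 PM in Meridia.
Shift by the zone difference: 4:25 PM + 5:15 = 9:40 PM on Oct 18 in Noumea.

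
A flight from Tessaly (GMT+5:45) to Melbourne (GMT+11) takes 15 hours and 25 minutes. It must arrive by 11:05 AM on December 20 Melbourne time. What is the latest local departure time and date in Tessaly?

Target arrival in UTC: 11:05 AM − 11:00 = 12:05 AM on Dec 20.
Subtract 15 hours 25 minutes → departure 8:40 AM UTC on Dec 19.
Tessaly is UTC+5:45: 8:40 AM + 5:45 = 2:25 PM on Dec 19.

2:25 PM on December 19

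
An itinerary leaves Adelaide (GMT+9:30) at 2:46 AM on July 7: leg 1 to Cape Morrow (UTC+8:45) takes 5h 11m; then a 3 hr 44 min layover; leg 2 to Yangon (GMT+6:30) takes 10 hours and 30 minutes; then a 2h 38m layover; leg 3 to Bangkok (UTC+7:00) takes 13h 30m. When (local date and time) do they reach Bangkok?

11:49 AM on July 8

Convert departure to UTC: 2:46 AM − 9:30 = 5:16 PM UTC on Jul 6.
Add 5 hours and 11 minutes leg 1 → 10:27 PM UTC.
Add 3 hours 44 minutes layover in Cape Morrow → 2:11 AM UTC (Jul 7).
Add 10 hours and 30 minutes leg 2 → 12:41 PM UTC.
Add 2 hours 38 minutes layover in Yangon → 3:19 PM UTC.
Add 13 hours 30 minutes leg 3 → 4:49 AM UTC (Jul 8).
Bangkok is UTC+7:00, so local arrival = 4:49 AM + 7:00 = 11:49 AM on Jul 8.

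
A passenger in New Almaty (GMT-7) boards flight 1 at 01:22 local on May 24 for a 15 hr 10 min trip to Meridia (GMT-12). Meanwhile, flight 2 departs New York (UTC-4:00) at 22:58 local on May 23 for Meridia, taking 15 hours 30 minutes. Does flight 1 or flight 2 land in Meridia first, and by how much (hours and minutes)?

Flight 1 in UTC: 01:22 + 7:00 = 08:22 on May 24.
+15 hours and 10 minutes → arrive 23:32 UTC on May 24.
Flight 2 in UTC: 22:58 + 4:00 = 02:58 on May 24.
+15 hours 30 minutes → arrive 18:28 UTC on May 24.
Flight 2 lands earlier by 5 hours 4 minutes.

the second, by 5 hours 4 minutes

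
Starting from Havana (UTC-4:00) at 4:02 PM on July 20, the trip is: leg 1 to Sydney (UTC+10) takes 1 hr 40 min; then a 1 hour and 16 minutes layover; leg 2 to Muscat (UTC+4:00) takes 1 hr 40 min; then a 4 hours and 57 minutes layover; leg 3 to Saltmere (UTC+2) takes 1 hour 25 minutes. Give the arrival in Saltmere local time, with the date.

9:00 AM on Jul 21

Convert departure to UTC: 4:02 PM + 4:00 = 8:02 PM UTC on Jul 20.
Add 1 hour and 40 minutes leg 1 → 9:42 PM UTC.
Add 1 hour 16 minutes layover in Sydney → 10:58 PM UTC.
Add 1 hour 40 minutes leg 2 → 12:38 AM UTC (Jul 21).
Add 4 hours 57 minutes layover in Muscat → 5:35 AM UTC.
Add 1 hour 25 minutes leg 3 → 7:00 AM UTC.
Saltmere is UTC+2:00, so local arrival = 7:00 AM + 2:00 = 9:00 AM on Jul 21.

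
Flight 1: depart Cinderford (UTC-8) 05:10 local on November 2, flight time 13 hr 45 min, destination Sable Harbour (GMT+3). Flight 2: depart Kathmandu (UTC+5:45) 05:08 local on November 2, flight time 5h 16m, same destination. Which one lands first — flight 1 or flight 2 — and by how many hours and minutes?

Flight 1 in UTC: 05:10 + 8:00 = 13:10 on Nov 2.
+13 hours 45 minutes → arrive 02:55 UTC on Nov 3.
Flight 2 in UTC: 05:08 − 5:45 = 23:23 on Nov 1.
+5 hours and 16 minutes → arrive 04:39 UTC on Nov 2.
Flight 2 lands earlier by 22 hours 16 minutes.

the second, by 22 hours 16 minutes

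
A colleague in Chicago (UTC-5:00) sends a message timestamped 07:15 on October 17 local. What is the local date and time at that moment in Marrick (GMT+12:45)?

01:00 on Oct 18

In UTC: 07:15 + 5:00 = 12:15 on Oct 17.
Marrick is UTC+12:45: 12:15 + 12:45 = 01:00 on Oct 18.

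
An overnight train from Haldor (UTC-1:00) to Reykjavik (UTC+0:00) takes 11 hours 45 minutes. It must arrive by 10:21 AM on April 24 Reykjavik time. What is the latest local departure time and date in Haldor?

Target arrival is already UTC: 10:21 AM on Apr 24.
Subtract 11 hours 45 minutes → departure 10:36 PM UTC on Apr 23.
Haldor is UTC−1:00: 10:36 PM − 1:00 = 9:36 PM on Apr 23.

9:36 PM on Apr 23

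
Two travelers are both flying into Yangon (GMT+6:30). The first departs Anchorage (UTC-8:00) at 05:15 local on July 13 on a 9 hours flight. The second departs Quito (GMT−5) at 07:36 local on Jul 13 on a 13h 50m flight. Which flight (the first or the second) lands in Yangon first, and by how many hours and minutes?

the first, by 4 hours 11 minutes

Flight 1 in UTC: 05:15 + 8:00 = 13:15 on Jul 13.
+9 hours → arrive 22:15 UTC on Jul 13.
Flight 2 in UTC: 07:36 + 5:00 = 12:36 on Jul 13.
+13 hours and 50 minutes → arrive 02:26 UTC on Jul 14.
Flight 1 lands earlier by 4 hours 11 minutes.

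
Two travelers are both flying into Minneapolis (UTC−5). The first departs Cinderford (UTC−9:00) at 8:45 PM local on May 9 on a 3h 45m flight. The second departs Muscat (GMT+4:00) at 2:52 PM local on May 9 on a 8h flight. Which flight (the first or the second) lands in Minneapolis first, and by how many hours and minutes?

Flight 1 in UTC: 8:45 PM + 9:00 = 5:45 AM on May 10.
+3 hours and 45 minutes → arrive 9:30 AM UTC on May 10.
Flight 2 in UTC: 2:52 PM − 4:00 = 10:52 AM on May 9.
+8 hours → arrive 6:52 PM UTC on May 9.
Flight 2 lands earlier by 14 hours 38 minutes.

the second, by 14 hours 38 minutes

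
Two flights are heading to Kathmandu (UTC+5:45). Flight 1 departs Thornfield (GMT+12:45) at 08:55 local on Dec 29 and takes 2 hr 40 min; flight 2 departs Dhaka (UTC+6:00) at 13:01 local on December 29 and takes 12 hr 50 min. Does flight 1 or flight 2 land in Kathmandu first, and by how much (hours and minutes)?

the first, by 21 hours 1 minute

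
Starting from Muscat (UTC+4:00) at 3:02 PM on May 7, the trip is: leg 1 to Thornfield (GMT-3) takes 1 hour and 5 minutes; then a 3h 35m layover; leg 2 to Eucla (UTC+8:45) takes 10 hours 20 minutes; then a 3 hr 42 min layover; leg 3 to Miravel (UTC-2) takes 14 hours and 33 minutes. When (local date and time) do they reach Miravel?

Convert departure to UTC: 3:02 PM − 4:00 = 11:02 AM UTC on May 7.
Add 1 hour 5 minutes leg 1 → 12:07 PM UTC.
Add 3 hours and 35 minutes layover in Thornfield → 3:42 PM UTC.
Add 10 hours 20 minutes leg 2 → 2:02 AM UTC (May 8).
Add 3 hours and 42 minutes layover in Eucla → 5:44 AM UTC.
Add 14 hours and 33 minutes leg 3 → 8:17 PM UTC.
Miravel is UTC−2:00, so local arrival = 8:17 PM − 2:00 = 6:17 PM on May 8.

6:17 PM on May 8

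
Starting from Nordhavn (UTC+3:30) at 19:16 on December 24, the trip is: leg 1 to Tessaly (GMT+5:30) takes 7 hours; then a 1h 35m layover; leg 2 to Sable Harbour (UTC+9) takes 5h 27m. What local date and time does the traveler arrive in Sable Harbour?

14:48 on December 25

Convert departure to UTC: 19:16 − 3:30 = 15:46 UTC on Dec 24.
Add 7 hours leg 1 → 22:46 UTC.
Add 1 hour 35 minutes layover in Tessaly → 00:21 UTC (Dec 25).
Add 5 hours and 27 minutes leg 2 → 05:48 UTC.
Sable Harbour is UTC+9:00, so local arrival = 05:48 + 9:00 = 14:48 on Dec 25.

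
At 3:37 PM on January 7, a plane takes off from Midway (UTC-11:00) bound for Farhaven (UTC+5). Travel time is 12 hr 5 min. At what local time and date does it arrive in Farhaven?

7:42 PM on January 8

Farhaven is 16:00 ahead of Midway.
After 12 hours and 5 minutes it is 3:42 AM (Jan 8) in Midway.
Shift by the zone difference: 3:42 AM + 16:00 = 7:42 PM on Jan 8 in Farhaven.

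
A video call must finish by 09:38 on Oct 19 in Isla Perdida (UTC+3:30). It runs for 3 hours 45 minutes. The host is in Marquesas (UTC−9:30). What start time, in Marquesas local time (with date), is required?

16:53 on October 18

Target end time in UTC: 09:38 − 3:30 = 06:08 on Oct 19.
Subtract 3 hours and 45 minutes → start 02:23 UTC on Oct 19.
Marquesas is UTC−9:30: 02:23 − 9:30 = 16:53 on Oct 18.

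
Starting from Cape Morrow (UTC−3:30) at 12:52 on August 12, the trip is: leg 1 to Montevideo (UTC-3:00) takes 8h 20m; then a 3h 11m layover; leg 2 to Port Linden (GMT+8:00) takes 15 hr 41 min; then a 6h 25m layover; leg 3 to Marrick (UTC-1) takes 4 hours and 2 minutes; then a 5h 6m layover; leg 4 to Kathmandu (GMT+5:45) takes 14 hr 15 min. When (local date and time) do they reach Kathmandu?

07:07 on Aug 15

Convert departure to UTC: 12:52 + 3:30 = 16:22 UTC on Aug 12.
Add 8 hours 20 minutes leg 1 → 00:42 UTC (Aug 13).
Add 3 hours 11 minutes layover in Montevideo → 03:53 UTC.
Add 15 hours 41 minutes leg 2 → 19:34 UTC.
Add 6 hours 25 minutes layover in Port Linden → 01:59 UTC (Aug 14).
Add 4 hours and 2 minutes leg 3 → 06:01 UTC.
Add 5 hours 6 minutes layover in Marrick → 11:07 UTC.
Add 14 hours and 15 minutes leg 4 → 01:22 UTC (Aug 15).
Kathmandu is UTC+5:45, so local arrival = 01:22 + 5:45 = 07:07 on Aug 15.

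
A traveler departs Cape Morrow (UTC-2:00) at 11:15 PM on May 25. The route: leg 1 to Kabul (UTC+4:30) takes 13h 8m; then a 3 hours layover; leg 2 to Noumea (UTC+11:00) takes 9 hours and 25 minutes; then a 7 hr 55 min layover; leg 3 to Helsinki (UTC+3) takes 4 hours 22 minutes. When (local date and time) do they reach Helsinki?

6:05 PM on May 27

Convert departure to UTC: 11:15 PM + 2:00 = 1:15 AM UTC on May 26.
Add 13 hours and 8 minutes leg 1 → 2:23 PM UTC.
Add 3 hours layover in Kabul → 5:23 PM UTC.
Add 9 hours and 25 minutes leg 2 → 2:48 AM UTC (May 27).
Add 7 hours 55 minutes layover in Noumea → 10:43 AM UTC.
Add 4 hours and 22 minutes leg 3 → 3:05 PM UTC.
Helsinki is UTC+3:00, so local arrival = 3:05 PM + 3:00 = 6:05 PM on May 27.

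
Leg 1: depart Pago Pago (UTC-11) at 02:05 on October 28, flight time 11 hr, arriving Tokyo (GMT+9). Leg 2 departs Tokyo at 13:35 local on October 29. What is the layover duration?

Convert departure to UTC: 02:05 + 11:00 = 13:05 UTC on Oct 28.
Add 11 hours flight time → 00:05 UTC (Oct 29).
Tokyo is UTC+9:00, so local arrival = 00:05 + 9:00 = 09:05 on Oct 29.
Layover = 13:35 − 09:05 = 4 hours 30 minutes.

4 hours 30 minutes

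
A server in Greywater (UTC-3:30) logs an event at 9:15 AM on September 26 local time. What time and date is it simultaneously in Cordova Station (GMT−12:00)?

In UTC: 9:15 AM + 3:30 = 12:45 PM on Sep 26.
Cordova Station is UTC−12:00: 12:45 PM − 12:00 = 12:45 AM on Sep 26.

12:45 AM on Sep 26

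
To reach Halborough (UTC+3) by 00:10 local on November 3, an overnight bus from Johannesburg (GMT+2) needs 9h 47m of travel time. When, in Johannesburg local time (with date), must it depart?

13:23 on November 2

Target arrival in UTC: 00:10 − 3:00 = 21:10 on Nov 2.
Subtract 9 hours and 47 minutes → departure 11:23 UTC on Nov 2.
Johannesburg is UTC+2:00: 11:23 + 2:00 = 13:23 on Nov 2.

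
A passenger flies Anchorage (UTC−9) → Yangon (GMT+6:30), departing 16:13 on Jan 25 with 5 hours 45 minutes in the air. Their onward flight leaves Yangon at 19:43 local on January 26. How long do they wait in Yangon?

Convert departure to UTC: 16:13 + 9:00 = 01:13 UTC on Jan 26.
Add 5 hours and 45 minutes flight time → 06:58 UTC.
Yangon is UTC+6:30, so local arrival = 06:58 + 6:30 = 13:28 on Jan 26.
Layover = 19:43 − 13:28 = 6 hours 15 minutes.

6 hours 15 minutes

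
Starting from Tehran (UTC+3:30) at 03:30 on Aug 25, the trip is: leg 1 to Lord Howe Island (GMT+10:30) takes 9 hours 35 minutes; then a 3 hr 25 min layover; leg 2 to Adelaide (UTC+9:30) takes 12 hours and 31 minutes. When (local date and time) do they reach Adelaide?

Convert departure to UTC: 03:30 − 3:30 = 00:00 UTC on Aug 25.
Add 9 hours and 35 minutes leg 1 → 09:35 UTC.
Add 3 hours and 25 minutes layover in Lord Howe Island → 13:00 UTC.
Add 12 hours and 31 minutes leg 2 → 01:31 UTC (Aug 26).
Adelaide is UTC+9:30, so local arrival = 01:31 + 9:30 = 11:01 on Aug 26.

11:01 on August 26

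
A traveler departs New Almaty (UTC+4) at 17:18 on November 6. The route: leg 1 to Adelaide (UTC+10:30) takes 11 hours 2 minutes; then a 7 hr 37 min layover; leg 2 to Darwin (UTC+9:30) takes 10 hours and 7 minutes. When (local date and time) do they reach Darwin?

03:34 on Nov 8

Convert departure to UTC: 17:18 − 4:00 = 13:18 UTC on Nov 6.
Add 11 hours and 2 minutes leg 1 → 00:20 UTC (Nov 7).
Add 7 hours 37 minutes layover in Adelaide → 07:57 UTC.
Add 10 hours 7 minutes leg 2 → 18:04 UTC.
Darwin is UTC+9:30, so local arrival = 18:04 + 9:30 = 03:34 on Nov 8.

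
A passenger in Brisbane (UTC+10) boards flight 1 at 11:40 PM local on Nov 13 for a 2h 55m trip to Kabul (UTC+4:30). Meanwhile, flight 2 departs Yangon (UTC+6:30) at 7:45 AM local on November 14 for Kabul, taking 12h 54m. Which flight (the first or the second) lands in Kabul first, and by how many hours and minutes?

the first, by 21 hours 34 minutes

Flight 1 in UTC: 11:40 PM − 10:00 = 1:40 PM on Nov 13.
+2 hours 55 minutes → arrive 4:35 PM UTC on Nov 13.
Flight 2 in UTC: 7:45 AM − 6:30 = 1:15 AM on Nov 14.
+12 hours and 54 minutes → arrive 2:09 PM UTC on Nov 14.
Flight 1 lands earlier by 21 hours 34 minutes.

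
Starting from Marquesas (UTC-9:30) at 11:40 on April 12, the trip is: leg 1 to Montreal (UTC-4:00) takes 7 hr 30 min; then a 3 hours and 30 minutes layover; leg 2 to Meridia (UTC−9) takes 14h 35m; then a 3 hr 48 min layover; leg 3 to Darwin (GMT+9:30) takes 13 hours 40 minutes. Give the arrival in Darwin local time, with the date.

01:43 on April 15

Convert departure to UTC: 11:40 + 9:30 = 21:10 UTC on Apr 12.
Add 7 hours and 30 minutes leg 1 → 04:40 UTC (Apr 13).
Add 3 hours and 30 minutes layover in Montreal → 08:10 UTC.
Add 14 hours and 35 minutes leg 2 → 22:45 UTC.
Add 3 hours and 48 minutes layover in Meridia → 02:33 UTC (Apr 14).
Add 13 hours 40 minutes leg 3 → 16:13 UTC.
Darwin is UTC+9:30, so local arrival = 16:13 + 9:30 = 01:43 on Apr 15.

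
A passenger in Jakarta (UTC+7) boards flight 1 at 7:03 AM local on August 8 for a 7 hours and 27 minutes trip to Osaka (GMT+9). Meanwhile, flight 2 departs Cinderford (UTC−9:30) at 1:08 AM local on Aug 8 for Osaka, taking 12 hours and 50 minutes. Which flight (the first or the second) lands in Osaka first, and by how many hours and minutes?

the first, by 15 hours 58 minutes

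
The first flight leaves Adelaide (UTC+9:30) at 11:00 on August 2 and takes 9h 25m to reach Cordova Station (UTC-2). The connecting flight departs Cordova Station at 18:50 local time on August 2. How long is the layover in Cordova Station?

9 hours 55 minutes

Convert departure to UTC: 11:00 − 9:30 = 01:30 UTC on Aug 2.
Add 9 hours 25 minutes flight time → 10:55 UTC.
Cordova Station is UTC−2:00, so local arrival = 10:55 − 2:00 = 08:55 on Aug 2.
Layover = 18:50 − 08:55 = 9 hours 55 minutes.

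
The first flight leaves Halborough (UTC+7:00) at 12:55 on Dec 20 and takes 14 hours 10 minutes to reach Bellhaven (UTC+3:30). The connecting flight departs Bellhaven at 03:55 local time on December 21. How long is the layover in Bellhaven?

4 hours 20 minutes

Convert departure to UTC: 12:55 − 7:00 = 05:55 UTC on Dec 20.
Add 14 hours and 10 minutes flight time → 20:05 UTC.
Bellhaven is UTC+3:30, so local arrival = 20:05 + 3:30 = 23:35 on Dec 20.
Layover = 03:55 − 23:35 (+1 day) = 4 hours 20 minutes.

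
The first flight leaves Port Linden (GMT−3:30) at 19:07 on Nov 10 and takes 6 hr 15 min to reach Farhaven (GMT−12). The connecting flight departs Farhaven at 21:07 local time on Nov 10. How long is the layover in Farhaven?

Convert departure to UTC: 19:07 + 3:30 = 22:37 UTC on Nov 10.
Add 6 hours 15 minutes flight time → 04:52 UTC (Nov 11).
Farhaven is UTC−12:00, so local arrival = 04:52 − 12:00 = 16:52 on Nov 10.
Layover = 21:07 − 16:52 = 4 hours 15 minutes.

4 hours 15 minutes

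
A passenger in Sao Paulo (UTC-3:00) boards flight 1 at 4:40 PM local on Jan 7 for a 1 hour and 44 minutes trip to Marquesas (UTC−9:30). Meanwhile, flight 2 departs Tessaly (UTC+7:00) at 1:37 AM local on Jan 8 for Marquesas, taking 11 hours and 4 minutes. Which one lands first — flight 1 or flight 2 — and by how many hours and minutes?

Flight 1 in UTC: 4:40 PM + 3:00 = 7:40 PM on Jan 7.
+1 hour 44 minutes → arrive 9:24 PM UTC on Jan 7.
Flight 2 in UTC: 1:37 AM − 7:00 = 6:37 PM on Jan 7.
+11 hours and 4 minutes → arrive 5:41 AM UTC on Jan 8.
Flight 1 lands earlier by 8 hours 17 minutes.

the first, by 8 hours 17 minutes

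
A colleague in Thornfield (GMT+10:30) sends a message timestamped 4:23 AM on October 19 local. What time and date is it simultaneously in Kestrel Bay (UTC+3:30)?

9:23 PM on Oct 18

In UTC: 4:23 AM − 10:30 = 5:53 PM on Oct 18.
Kestrel Bay is UTC+3:30: 5:53 PM + 3:30 = 9:23 PM on Oct 18.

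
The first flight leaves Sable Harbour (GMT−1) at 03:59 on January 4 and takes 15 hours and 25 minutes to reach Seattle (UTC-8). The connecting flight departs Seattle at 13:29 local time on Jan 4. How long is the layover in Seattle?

Convert departure to UTC: 03:59 + 1:00 = 04:59 UTC on Jan 4.
Add 15 hours and 25 minutes flight time → 20:24 UTC.
Seattle is UTC−8:00, so local arrival = 20:24 − 8:00 = 12:24 on Jan 4.
Layover = 13:29 − 12:24 = 1 hour 5 minutes.

1 hour 5 minutes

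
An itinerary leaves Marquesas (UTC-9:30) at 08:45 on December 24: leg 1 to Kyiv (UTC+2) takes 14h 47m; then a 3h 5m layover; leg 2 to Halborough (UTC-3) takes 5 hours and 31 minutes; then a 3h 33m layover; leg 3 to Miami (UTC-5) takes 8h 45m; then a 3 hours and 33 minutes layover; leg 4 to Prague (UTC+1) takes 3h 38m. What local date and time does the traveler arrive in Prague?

14:07 on December 26

Convert departure to UTC: 08:45 + 9:30 = 18:15 UTC on Dec 24.
Add 14 hours 47 minutes leg 1 → 09:02 UTC (Dec 25).
Add 3 hours 5 minutes layover in Kyiv → 12:07 UTC.
Add 5 hours and 31 minutes leg 2 → 17:38 UTC.
Add 3 hours 33 minutes layover in Halborough → 21:11 UTC.
Add 8 hours and 45 minutes leg 3 → 05:56 UTC (Dec 26).
Add 3 hours 33 minutes layover in Miami → 09:29 UTC.
Add 3 hours and 38 minutes leg 4 → 13:07 UTC.
Prague is UTC+1:00, so local arrival = 13:07 + 1:00 = 14:07 on Dec 26.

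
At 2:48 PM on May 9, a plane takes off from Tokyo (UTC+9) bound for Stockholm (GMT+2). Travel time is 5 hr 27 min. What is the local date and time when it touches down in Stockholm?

1:15 PM on May 9

Convert departure to UTC: 2:48 PM − 9:00 = 5:48 AM UTC on May 9.
Add 5 hours 27 minutes travel time → 11:15 AM UTC.
Stockholm is UTC+2:00, so local arrival = 11:15 AM + 2:00 = 1:15 PM on May 9.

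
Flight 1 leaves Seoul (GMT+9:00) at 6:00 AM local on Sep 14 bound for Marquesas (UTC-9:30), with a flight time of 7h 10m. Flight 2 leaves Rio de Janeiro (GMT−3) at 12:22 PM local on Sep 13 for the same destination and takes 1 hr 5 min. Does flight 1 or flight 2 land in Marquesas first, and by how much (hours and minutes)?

Flight 1 in UTC: 6:00 AM − 9:00 = 9:00 PM on Sep 13.
+7 hours 10 minutes → arrive 4:10 AM UTC on Sep 14.
Flight 2 in UTC: 12:22 PM + 3:00 = 3:22 PM on Sep 13.
+1 hour and 5 minutes → arrive 4:27 PM UTC on Sep 13.
Flight 2 lands earlier by 11 hours 43 minutes.

the second, by 11 hours 43 minutes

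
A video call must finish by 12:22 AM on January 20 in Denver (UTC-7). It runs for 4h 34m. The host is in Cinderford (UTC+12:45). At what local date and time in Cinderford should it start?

Target end time in UTC: 12:22 AM + 7:00 = 7:22 AM on Jan 20.
Subtract 4 hours 34 minutes → start 2:48 AM UTC on Jan 20.
Cinderford is UTC+12:45: 2:48 AM + 12:45 = 3:33 PM on Jan 20.

3:33 PM on January 20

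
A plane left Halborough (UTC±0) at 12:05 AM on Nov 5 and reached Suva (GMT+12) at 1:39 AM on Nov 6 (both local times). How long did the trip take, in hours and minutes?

Departure is already UTC: 12:05 AM on Nov 5.
Arrival in UTC: 1:39 AM − 12:00 = 1:39 PM on Nov 5.
Elapsed = 1:39 PM − 12:05 AM = 13 hours 34 minutes.

13 hours 34 minutes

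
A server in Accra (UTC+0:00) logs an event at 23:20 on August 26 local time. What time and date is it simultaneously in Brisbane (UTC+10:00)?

Brisbane is 10:00 ahead of Accra.
Shift by the zone difference: 23:20 + 10:00 = 09:20 on Aug 27 in Brisbane.

09:20 on August 27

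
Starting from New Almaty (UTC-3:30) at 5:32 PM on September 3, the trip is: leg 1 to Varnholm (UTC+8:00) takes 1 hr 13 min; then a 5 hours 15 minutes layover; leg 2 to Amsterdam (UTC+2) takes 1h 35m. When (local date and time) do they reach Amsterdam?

Convert departure to UTC: 5:32 PM + 3:30 = 9:02 PM UTC on Sep 3.
Add 1 hour and 13 minutes leg 1 → 10:15 PM UTC.
Add 5 hours 15 minutes layover in Varnholm → 3:30 AM UTC (Sep 4).
Add 1 hour and 35 minutes leg 2 → 5:05 AM UTC.
Amsterdam is UTC+2:00, so local arrival = 5:05 AM + 2:00 = 7:05 AM on Sep 4.

7:05 AM on September 4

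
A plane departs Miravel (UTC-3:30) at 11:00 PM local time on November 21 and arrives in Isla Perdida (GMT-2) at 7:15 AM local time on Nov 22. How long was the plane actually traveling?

6 hours 45 minutes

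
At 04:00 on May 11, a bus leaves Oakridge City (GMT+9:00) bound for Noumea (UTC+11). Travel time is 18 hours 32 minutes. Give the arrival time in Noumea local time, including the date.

00:32 on May 12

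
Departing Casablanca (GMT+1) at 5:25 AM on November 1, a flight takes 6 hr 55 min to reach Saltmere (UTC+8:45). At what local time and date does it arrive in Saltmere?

Convert departure to UTC: 5:25 AM − 1:00 = 4:25 AM UTC on Nov 1.
Add 6 hours and 55 minutes travel time → 11:20 AM UTC.
Saltmere is UTC+8:45, so local arrival = 11:20 AM + 8:45 = 8:05 PM on Nov 1.

8:05 PM on November 1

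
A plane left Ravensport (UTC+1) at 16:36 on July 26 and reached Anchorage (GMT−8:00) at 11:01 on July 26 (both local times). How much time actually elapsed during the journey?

3 hours 25 minutes

Departure in UTC: 16:36 − 1:00 = 15:36 on Jul 26.
Arrival in UTC: 11:01 + 8:00 = 19:01 on Jul 26.
Elapsed = 19:01 − 15:36 = 3 hours 25 minutes.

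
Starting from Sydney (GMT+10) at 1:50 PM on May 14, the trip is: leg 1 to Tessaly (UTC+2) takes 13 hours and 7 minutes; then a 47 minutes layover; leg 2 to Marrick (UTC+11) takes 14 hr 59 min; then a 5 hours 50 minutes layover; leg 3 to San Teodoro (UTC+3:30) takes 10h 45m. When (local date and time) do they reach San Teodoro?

4:48 AM on May 16

Convert departure to UTC: 1:50 PM − 10:00 = 3:50 AM UTC on May 14.
Add 13 hours and 7 minutes leg 1 → 4:57 PM UTC.
Add 47 minutes layover in Tessaly → 5:44 PM UTC.
Add 14 hours and 59 minutes leg 2 → 8:43 AM UTC (May 15).
Add 5 hours and 50 minutes layover in Marrick → 2:33 PM UTC.
Add 10 hours and 45 minutes leg 3 → 1:18 AM UTC (May 16).
San Teodoro is UTC+3:30, so local arrival = 1:18 AM + 3:30 = 4:48 AM on May 16.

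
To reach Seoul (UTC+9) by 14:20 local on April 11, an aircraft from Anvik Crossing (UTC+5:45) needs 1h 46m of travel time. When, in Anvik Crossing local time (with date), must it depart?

09:19 on Apr 11

Target arrival in UTC: 14:20 − 9:00 = 05:20 on Apr 11.
Subtract 1 hour 46 minutes → departure 03:34 UTC on Apr 11.
Anvik Crossing is UTC+5:45: 03:34 + 5:45 = 09:19 on Apr 11.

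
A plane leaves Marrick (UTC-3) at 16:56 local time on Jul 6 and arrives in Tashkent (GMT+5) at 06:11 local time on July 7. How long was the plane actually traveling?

Departure in UTC: 16:56 + 3:00 = 19:56 on Jul 6.
Arrival in UTC: 06:11 − 5:00 = 01:11 on Jul 7.
Elapsed = 01:11 − 19:56 (+1 day) = 5 hours 15 minutes.

5 hours 15 minutes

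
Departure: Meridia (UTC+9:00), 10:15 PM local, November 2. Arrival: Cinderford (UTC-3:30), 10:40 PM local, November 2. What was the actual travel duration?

12 hours 55 minutes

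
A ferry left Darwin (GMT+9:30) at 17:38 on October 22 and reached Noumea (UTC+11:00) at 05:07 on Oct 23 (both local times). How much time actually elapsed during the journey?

Departure in UTC: 17:38 − 9:30 = 08:08 on Oct 22.
Arrival in UTC: 05:07 − 11:00 = 18:07 on Oct 22.
Elapsed = 18:07 − 08:08 = 9 hours 59 minutes.

9 hours 59 minutes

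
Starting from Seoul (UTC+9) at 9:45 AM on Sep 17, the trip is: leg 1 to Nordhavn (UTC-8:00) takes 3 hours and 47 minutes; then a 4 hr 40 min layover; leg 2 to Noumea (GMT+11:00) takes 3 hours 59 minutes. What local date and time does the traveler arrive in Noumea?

Convert departure to UTC: 9:45 AM − 9:00 = 12:45 AM UTC on Sep 17.
Add 3 hours and 47 minutes leg 1 → 4:32 AM UTC.
Add 4 hours 40 minutes layover in Nordhavn → 9:12 AM UTC.
Add 3 hours 59 minutes leg 2 → 1:11 PM UTC.
Noumea is UTC+11:00, so local arrival = 1:11 PM + 11:00 = 12:11 AM on Sep 18.

12:11 AM on Sep 18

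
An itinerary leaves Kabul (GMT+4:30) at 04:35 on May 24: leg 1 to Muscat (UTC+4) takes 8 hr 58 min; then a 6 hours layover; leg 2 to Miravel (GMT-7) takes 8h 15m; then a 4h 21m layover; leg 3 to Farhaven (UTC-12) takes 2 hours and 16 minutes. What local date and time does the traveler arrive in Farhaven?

17:55 on May 24

Convert departure to UTC: 04:35 − 4:30 = 00:05 UTC on May 24.
Add 8 hours and 58 minutes leg 1 → 09:03 UTC.
Add 6 hours layover in Muscat → 15:03 UTC.
Add 8 hours and 15 minutes leg 2 → 23:18 UTC.
Add 4 hours 21 minutes layover in Miravel → 03:39 UTC (May 25).
Add 2 hours and 16 minutes leg 3 → 05:55 UTC.
Farhaven is UTC−12:00, so local arrival = 05:55 − 12:00 = 17:55 on May 24.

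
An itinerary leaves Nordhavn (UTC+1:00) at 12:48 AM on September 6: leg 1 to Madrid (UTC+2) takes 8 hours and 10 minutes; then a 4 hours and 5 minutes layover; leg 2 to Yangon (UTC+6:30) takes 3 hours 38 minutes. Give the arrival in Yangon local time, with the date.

10:11 PM on September 6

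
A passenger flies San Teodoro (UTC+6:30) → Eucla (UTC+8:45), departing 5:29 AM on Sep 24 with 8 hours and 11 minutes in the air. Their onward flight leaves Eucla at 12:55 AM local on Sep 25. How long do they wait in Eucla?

9 hours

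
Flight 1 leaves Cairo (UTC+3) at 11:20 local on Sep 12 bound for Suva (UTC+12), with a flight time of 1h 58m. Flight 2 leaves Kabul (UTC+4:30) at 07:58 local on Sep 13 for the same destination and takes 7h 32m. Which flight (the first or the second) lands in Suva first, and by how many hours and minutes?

the first, by 24 hours 42 minutes

Flight 1 in UTC: 11:20 − 3:00 = 08:20 on Sep 12.
+1 hour and 58 minutes → arrive 10:18 UTC on Sep 12.
Flight 2 in UTC: 07:58 − 4:30 = 03:28 on Sep 13.
+7 hours 32 minutes → arrive 11:00 UTC on Sep 13.
Flight 1 lands earlier by 24 hours 42 minutes.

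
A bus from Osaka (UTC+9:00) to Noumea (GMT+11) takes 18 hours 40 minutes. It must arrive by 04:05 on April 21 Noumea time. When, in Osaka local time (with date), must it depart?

07:25 on April 20

Target arrival in UTC: 04:05 − 11:00 = 17:05 on Apr 20.
Subtract 18 hours and 40 minutes → departure 22:25 UTC on Apr 19.
Osaka is UTC+9:00: 22:25 + 9:00 = 07:25 on Apr 20.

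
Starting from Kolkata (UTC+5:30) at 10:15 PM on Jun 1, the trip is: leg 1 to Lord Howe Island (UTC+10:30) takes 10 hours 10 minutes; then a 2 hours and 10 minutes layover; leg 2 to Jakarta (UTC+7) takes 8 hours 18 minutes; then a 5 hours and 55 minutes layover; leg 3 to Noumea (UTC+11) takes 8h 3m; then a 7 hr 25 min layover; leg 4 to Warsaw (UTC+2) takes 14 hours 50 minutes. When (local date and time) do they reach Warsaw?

3:36 AM on June 4

Convert departure to UTC: 10:15 PM − 5:30 = 4:45 PM UTC on Jun 1.
Add 10 hours 10 minutes leg 1 → 2:55 AM UTC (Jun 2).
Add 2 hours 10 minutes layover in Lord Howe Island → 5:05 AM UTC.
Add 8 hours 18 minutes leg 2 → 1:23 PM UTC.
Add 5 hours 55 minutes layover in Jakarta → 7:18 PM UTC.
Add 8 hours 3 minutes leg 3 → 3:21 AM UTC (Jun 3).
Add 7 hours and 25 minutes layover in Noumea → 10:46 AM UTC.
Add 14 hours 50 minutes leg 4 → 1:36 AM UTC (Jun 4).
Warsaw is UTC+2:00, so local arrival = 1:36 AM + 2:00 = 3:36 AM on Jun 4.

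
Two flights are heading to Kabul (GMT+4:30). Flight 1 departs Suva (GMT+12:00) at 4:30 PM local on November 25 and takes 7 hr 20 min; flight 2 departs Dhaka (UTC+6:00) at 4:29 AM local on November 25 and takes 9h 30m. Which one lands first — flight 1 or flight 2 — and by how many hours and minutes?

the second, by 3 hours 51 minutes

Flight 1 in UTC: 4:30 PM − 12:00 = 4:30 AM on Nov 25.
+7 hours 20 minutes → arrive 11:50 AM UTC on Nov 25.
Flight 2 in UTC: 4:29 AM − 6:00 = 10:29 PM on Nov 24.
+9 hours 30 minutes → arrive 7:59 AM UTC on Nov 25.
Flight 2 lands earlier by 3 hours 51 minutes.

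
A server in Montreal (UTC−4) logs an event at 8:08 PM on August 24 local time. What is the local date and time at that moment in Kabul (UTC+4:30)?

4:38 AM on August 25

In UTC: 8:08 PM + 4:00 = 12:08 AM on Aug 25.
Kabul is UTC+4:30: 12:08 AM + 4:30 = 4:38 AM on Aug 25.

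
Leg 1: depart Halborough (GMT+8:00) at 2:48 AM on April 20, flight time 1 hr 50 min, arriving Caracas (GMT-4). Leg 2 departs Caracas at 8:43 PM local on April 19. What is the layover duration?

4 hours 5 minutes

Convert departure to UTC: 2:48 AM − 8:00 = 6:48 PM UTC on Apr 19.
Add 1 hour 50 minutes flight time → 8:38 PM UTC.
Caracas is UTC−4:00, so local arrival = 8:38 PM − 4:00 = 4:38 PM on Apr 19.
Layover = 8:43 PM − 4:38 PM = 4 hours 5 minutes.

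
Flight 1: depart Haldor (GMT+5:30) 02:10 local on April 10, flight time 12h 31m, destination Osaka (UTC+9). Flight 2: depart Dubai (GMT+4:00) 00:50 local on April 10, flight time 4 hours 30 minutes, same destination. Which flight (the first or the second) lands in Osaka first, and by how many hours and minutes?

Flight 1 in UTC: 02:10 − 5:30 = 20:40 on Apr 9.
+12 hours 31 minutes → arrive 09:11 UTC on Apr 10.
Flight 2 in UTC: 00:50 − 4:00 = 20:50 on Apr 9.
+4 hours and 30 minutes → arrive 01:20 UTC on Apr 10.
Flight 2 lands earlier by 7 hours 51 minutes.

the second, by 7 hours 51 minutes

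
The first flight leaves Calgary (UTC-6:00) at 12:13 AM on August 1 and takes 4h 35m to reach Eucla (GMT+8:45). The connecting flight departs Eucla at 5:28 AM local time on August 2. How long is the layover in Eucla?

9 hours 55 minutes

Convert departure to UTC: 12:13 AM + 6:00 = 6:13 AM UTC on Aug 1.
Add 4 hours and 35 minutes flight time → 10:48 AM UTC.
Eucla is UTC+8:45, so local arrival = 10:48 AM + 8:45 = 7:33 PM on Aug 1.
Layover = 5:28 AM − 7:33 PM (+1 day) = 9 hours 55 minutes.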